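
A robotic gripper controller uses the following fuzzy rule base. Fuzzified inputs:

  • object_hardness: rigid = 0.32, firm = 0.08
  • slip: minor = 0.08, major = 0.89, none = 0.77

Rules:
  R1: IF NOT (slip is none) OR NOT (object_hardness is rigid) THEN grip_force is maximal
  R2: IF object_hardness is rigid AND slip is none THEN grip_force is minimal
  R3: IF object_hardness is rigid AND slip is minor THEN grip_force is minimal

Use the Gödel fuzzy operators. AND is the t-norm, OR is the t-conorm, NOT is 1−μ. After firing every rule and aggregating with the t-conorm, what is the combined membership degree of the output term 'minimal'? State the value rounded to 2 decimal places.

0.32

R1: ¬none=1−0.77=0.23, ¬rigid=1−0.32=0.68; OR[max(a, b)] → w = 0.68
R2: rigid=0.32, none=0.77; AND[min(a, b)] → w = 0.32
R3: rigid=0.32, minor=0.08; AND[min(a, b)] → w = 0.08
Rules with consequent 'minimal': {R2, R3} → strengths 0.32, 0.08
Aggregate via t-conorm [max(a, b)]: 0.32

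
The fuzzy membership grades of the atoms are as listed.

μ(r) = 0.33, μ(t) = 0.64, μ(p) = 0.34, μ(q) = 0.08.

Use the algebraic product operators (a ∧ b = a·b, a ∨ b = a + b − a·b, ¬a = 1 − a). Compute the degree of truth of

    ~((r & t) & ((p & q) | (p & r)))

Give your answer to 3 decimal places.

r & t = a·b on (0.3300, 0.6400) = 0.2112
p & q = a·b on (0.3400, 0.0800) = 0.0272
p & r = a·b on (0.3400, 0.3300) = 0.1122
(p & q) | (p & r) = a + b − a·b on (0.0272, 0.1122) = 0.1363
(r & t) & ((p & q) | (p & r)) = a·b on (0.2112, 0.1363) = 0.0288
~((r & t) & ((p & q) | (p & r))) = 1 − 0.0288 = 0.9712

0.971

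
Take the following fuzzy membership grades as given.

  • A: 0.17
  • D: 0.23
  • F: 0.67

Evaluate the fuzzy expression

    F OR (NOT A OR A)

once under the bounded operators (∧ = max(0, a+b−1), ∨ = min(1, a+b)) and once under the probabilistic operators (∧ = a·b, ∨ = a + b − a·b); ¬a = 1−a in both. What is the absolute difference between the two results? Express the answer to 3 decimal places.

Under bounded:
  NOT A = 1 − 0.17 = 0.83
  NOT A OR A = min(1, a+b) on (0.83, 0.17) = 1.00
  F OR (NOT A OR A) = min(1, a+b) on (0.67, 1.00) = 1.00
  → value = 1.0000
Under probabilistic:
  NOT A = 1 − 0.1700 = 0.8300
  NOT A OR A = a + b − a·b on (0.8300, 0.1700) = 0.8589
  F OR (NOT A OR A) = a + b − a·b on (0.6700, 0.8589) = 0.9534
  → value = 0.9534
|1.0000 − 0.9534| = 0.047

0.047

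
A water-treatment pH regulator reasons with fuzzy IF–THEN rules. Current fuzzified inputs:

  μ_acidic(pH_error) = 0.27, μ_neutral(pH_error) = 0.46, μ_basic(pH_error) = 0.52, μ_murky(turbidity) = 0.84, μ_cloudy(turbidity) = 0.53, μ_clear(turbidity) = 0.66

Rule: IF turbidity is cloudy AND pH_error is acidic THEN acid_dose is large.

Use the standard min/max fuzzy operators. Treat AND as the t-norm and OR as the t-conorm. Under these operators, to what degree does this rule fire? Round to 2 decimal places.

0.27

firing strength: cloudy=0.53, acidic=0.27; AND[min(a, b)] → w = 0.27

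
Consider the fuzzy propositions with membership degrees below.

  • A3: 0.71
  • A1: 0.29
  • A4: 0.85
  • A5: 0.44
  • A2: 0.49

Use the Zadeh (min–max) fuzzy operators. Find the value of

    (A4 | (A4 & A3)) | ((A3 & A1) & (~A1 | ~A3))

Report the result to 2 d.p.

0.85

A4 & A3 = min(a, b) on (0.85, 0.71) = 0.71
A4 | (A4 & A3) = max(a, b) on (0.85, 0.71) = 0.85
A3 & A1 = min(a, b) on (0.71, 0.29) = 0.29
~A1 = 1 − 0.29 = 0.71
~A3 = 1 − 0.71 = 0.29
~A1 | ~A3 = max(a, b) on (0.71, 0.29) = 0.71
(A3 & A1) & (~A1 | ~A3) = min(a, b) on (0.29, 0.71) = 0.29
(A4 | (A4 & A3)) | ((A3 & A1) & (~A1 | ~A3)) = max(a, b) on (0.85, 0.29) = 0.85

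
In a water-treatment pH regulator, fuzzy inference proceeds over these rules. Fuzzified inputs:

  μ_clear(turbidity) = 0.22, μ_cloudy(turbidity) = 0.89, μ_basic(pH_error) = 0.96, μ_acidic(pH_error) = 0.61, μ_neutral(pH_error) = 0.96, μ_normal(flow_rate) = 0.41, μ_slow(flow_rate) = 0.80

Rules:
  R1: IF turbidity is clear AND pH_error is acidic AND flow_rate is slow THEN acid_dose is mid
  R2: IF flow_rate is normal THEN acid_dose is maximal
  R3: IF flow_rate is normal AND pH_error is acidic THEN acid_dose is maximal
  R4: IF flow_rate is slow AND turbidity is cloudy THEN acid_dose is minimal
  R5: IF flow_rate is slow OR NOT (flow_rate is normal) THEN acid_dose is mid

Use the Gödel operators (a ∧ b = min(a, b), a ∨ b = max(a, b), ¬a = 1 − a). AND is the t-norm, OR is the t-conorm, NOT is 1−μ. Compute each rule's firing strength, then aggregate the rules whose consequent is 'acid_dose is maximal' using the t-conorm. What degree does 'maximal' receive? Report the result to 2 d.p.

R1: clear=0.22, acidic=0.61, slow=0.80; AND[min(a, b)] → w = 0.22
R2: normal=0.41 → w = 0.41
R3: normal=0.41, acidic=0.61; AND[min(a, b)] → w = 0.41
R4: slow=0.80, cloudy=0.89; AND[min(a, b)] → w = 0.80
R5: slow=0.80, ¬normal=1−0.41=0.59; OR[max(a, b)] → w = 0.80
Rules with consequent 'maximal': {R2, R3} → strengths 0.41, 0.41
Aggregate via t-conorm [max(a, b)]: 0.41

0.41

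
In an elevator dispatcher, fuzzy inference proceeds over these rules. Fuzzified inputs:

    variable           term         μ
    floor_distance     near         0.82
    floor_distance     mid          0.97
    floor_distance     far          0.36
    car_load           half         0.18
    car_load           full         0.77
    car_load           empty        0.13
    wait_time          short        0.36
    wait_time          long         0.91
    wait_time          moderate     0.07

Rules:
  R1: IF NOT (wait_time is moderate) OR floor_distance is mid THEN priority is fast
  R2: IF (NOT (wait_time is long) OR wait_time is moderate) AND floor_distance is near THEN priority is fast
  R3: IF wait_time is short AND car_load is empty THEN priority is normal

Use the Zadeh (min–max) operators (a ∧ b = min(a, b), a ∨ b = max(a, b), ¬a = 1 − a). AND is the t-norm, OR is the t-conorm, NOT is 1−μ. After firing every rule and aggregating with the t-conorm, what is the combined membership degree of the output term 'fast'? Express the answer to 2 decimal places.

R1: ¬moderate=1−0.07=0.93, mid=0.97; OR[max(a, b)] → w = 0.97
R2: (¬long=1−0.91=0.09 OR moderate=0.07) = 0.09; AND[min(a, b)] with near=0.82 → w = 0.09
R3: short=0.36, empty=0.13; AND[min(a, b)] → w = 0.13
Rules with consequent 'fast': {R1, R2} → strengths 0.97, 0.09
Aggregate via t-conorm [max(a, b)]: 0.97

0.97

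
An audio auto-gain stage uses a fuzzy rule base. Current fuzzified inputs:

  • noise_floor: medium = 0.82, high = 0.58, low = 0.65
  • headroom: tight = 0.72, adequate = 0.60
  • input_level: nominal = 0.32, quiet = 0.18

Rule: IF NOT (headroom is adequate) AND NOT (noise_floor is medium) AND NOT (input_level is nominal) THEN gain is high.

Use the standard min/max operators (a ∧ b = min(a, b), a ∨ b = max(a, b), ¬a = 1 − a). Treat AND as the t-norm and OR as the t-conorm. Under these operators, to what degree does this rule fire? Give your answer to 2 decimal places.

0.18

firing strength: ¬adequate=1−0.60=0.40, ¬medium=1−0.82=0.18, ¬nominal=1−0.32=0.68; AND[min(a, b)] → w = 0.18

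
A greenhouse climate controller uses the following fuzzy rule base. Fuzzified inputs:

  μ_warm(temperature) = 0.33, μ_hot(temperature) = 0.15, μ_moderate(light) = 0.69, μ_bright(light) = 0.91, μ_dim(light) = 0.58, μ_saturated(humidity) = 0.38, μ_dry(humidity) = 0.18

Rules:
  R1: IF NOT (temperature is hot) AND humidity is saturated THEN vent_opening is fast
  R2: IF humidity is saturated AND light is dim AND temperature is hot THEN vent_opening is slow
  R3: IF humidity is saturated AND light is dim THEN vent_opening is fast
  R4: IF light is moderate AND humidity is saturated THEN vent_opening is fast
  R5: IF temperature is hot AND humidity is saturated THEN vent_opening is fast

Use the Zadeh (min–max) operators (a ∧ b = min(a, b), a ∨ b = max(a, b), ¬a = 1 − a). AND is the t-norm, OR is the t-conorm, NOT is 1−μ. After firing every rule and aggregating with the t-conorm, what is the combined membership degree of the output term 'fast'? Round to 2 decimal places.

R1: ¬hot=1−0.15=0.85, saturated=0.38; AND[min(a, b)] → w = 0.38
R2: saturated=0.38, dim=0.58, hot=0.15; AND[min(a, b)] → w = 0.15
R3: saturated=0.38, dim=0.58; AND[min(a, b)] → w = 0.38
R4: moderate=0.69, saturated=0.38; AND[min(a, b)] → w = 0.38
R5: hot=0.15, saturated=0.38; AND[min(a, b)] → w = 0.15
Rules with consequent 'fast': {R1, R3, R4, R5} → strengths 0.38, 0.38, 0.38, 0.15
Aggregate via t-conorm [max(a, b)]: 0.38

0.38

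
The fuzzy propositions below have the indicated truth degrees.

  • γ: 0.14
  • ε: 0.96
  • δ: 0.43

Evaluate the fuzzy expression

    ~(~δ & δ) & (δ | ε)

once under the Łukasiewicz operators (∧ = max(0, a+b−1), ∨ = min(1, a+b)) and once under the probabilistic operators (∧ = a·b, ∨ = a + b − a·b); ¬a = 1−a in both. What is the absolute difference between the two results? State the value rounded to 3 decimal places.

Under Łukasiewicz:
  ~δ = 1 − 0.43 = 0.57
  ~δ & δ = max(0, a+b−1) on (0.57, 0.43) = 0.00
  ~(~δ & δ) = 1 − 0.00 = 1.00
  δ | ε = min(1, a+b) on (0.43, 0.96) = 1.00
  ~(~δ & δ) & (δ | ε) = max(0, a+b−1) on (1.00, 1.00) = 1.00
  → value = 1.0000
Under probabilistic:
  ~δ = 1 − 0.4300 = 0.5700
  ~δ & δ = a·b on (0.5700, 0.4300) = 0.2451
  ~(~δ & δ) = 1 − 0.2451 = 0.7549
  δ | ε = a + b − a·b on (0.4300, 0.9600) = 0.9772
  ~(~δ & δ) & (δ | ε) = a·b on (0.7549, 0.9772) = 0.7377
  → value = 0.7377
|1.0000 − 0.7377| = 0.262

0.262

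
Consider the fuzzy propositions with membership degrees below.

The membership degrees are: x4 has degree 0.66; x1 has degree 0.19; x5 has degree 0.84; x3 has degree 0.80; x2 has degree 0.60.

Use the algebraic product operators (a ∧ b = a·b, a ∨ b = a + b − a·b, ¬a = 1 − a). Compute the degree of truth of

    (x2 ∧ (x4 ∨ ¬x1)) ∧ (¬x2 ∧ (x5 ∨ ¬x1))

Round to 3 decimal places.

¬x1 = 1 − 0.1900 = 0.8100
x4 ∨ ¬x1 = a + b − a·b on (0.6600, 0.8100) = 0.9354
x2 ∧ (x4 ∨ ¬x1) = a·b on (0.6000, 0.9354) = 0.5612
¬x2 = 1 − 0.6000 = 0.4000
¬x1 = 1 − 0.1900 = 0.8100
x5 ∨ ¬x1 = a + b − a·b on (0.8400, 0.8100) = 0.9696
¬x2 ∧ (x5 ∨ ¬x1) = a·b on (0.4000, 0.9696) = 0.3878
(x2 ∧ (x4 ∨ ¬x1)) ∧ (¬x2 ∧ (x5 ∨ ¬x1)) = a·b on (0.5612, 0.3878) = 0.2177

0.218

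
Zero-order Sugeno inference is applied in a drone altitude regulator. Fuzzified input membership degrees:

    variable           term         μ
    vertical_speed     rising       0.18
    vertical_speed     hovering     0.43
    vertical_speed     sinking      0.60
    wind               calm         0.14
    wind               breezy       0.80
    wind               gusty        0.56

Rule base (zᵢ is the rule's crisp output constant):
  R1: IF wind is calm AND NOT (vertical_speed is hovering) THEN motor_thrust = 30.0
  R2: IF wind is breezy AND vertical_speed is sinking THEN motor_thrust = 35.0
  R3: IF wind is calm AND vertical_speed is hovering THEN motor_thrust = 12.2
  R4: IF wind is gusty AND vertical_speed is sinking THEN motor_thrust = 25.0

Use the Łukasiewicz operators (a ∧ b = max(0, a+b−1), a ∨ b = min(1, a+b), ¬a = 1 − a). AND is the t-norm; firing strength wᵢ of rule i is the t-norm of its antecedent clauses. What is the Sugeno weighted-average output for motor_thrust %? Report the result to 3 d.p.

R1 (z=30.0): calm=0.14, ¬hovering=1−0.43=0.57; AND[max(0, a+b−1)] → w = 0.00
R2 (z=35.0): breezy=0.80, sinking=0.60; AND[max(0, a+b−1)] → w = 0.40
R3 (z=12.2): calm=0.14, hovering=0.43; AND[max(0, a+b−1)] → w = 0.00
R4 (z=25.0): gusty=0.56, sinking=0.60; AND[max(0, a+b−1)] → w = 0.16
Weighted average = (0.00·30.0 + 0.40·35.0 + 0.00·12.2 + 0.16·25.0) / (0.00 + 0.40 + 0.00 + 0.16)
  = 18.0000 / 0.5600 = 32.143

32.143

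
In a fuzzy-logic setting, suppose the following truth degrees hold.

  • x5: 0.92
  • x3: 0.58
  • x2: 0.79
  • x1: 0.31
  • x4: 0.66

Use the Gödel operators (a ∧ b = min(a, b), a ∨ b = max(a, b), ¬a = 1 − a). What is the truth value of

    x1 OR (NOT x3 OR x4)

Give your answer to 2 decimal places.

0.66

NOT x3 = 1 − 0.58 = 0.42
NOT x3 OR x4 = max(a, b) on (0.42, 0.66) = 0.66
x1 OR (NOT x3 OR x4) = max(a, b) on (0.31, 0.66) = 0.66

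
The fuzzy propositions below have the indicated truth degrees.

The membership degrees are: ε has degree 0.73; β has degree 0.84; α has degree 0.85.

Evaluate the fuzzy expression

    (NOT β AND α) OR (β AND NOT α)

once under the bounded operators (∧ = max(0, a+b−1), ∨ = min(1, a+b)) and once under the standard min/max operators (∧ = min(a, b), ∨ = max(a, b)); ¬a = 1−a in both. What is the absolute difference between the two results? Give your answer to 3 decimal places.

0.150

Under bounded:
  NOT β = 1 − 0.84 = 0.16
  NOT β AND α = max(0, a+b−1) on (0.16, 0.85) = 0.01
  NOT α = 1 − 0.85 = 0.15
  β AND NOT α = max(0, a+b−1) on (0.84, 0.15) = 0.00
  (NOT β AND α) OR (β AND NOT α) = min(1, a+b) on (0.01, 0.00) = 0.01
  → value = 0.0100
Under standard min/max:
  NOT β = 1 − 0.84 = 0.16
  NOT β AND α = min(a, b) on (0.16, 0.85) = 0.16
  NOT α = 1 − 0.85 = 0.15
  β AND NOT α = min(a, b) on (0.84, 0.15) = 0.15
  (NOT β AND α) OR (β AND NOT α) = max(a, b) on (0.16, 0.15) = 0.16
  → value = 0.1600
|0.0100 − 0.1600| = 0.150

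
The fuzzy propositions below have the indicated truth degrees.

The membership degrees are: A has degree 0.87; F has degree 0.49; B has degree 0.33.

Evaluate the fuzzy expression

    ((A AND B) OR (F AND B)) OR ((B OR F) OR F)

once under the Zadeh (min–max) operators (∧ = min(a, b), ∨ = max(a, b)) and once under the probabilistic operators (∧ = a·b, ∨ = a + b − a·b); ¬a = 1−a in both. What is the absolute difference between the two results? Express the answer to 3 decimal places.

0.406

Under Zadeh (min–max):
  A AND B = min(a, b) on (0.87, 0.33) = 0.33
  F AND B = min(a, b) on (0.49, 0.33) = 0.33
  (A AND B) OR (F AND B) = max(a, b) on (0.33, 0.33) = 0.33
  B OR F = max(a, b) on (0.33, 0.49) = 0.49
  (B OR F) OR F = max(a, b) on (0.49, 0.49) = 0.49
  ((A AND B) OR (F AND B)) OR ((B OR F) OR F) = max(a, b) on (0.33, 0.49) = 0.49
  → value = 0.4900
Under probabilistic:
  A AND B = a·b on (0.8700, 0.3300) = 0.2871
  F AND B = a·b on (0.4900, 0.3300) = 0.1617
  (A AND B) OR (F AND B) = a + b − a·b on (0.2871, 0.1617) = 0.4024
  B OR F = a + b − a·b on (0.3300, 0.4900) = 0.6583
  (B OR F) OR F = a + b − a·b on (0.6583, 0.4900) = 0.8257
  ((A AND B) OR (F AND B)) OR ((B OR F) OR F) = a + b − a·b on (0.4024, 0.8257) = 0.8959
  → value = 0.8959
|0.4900 − 0.8959| = 0.406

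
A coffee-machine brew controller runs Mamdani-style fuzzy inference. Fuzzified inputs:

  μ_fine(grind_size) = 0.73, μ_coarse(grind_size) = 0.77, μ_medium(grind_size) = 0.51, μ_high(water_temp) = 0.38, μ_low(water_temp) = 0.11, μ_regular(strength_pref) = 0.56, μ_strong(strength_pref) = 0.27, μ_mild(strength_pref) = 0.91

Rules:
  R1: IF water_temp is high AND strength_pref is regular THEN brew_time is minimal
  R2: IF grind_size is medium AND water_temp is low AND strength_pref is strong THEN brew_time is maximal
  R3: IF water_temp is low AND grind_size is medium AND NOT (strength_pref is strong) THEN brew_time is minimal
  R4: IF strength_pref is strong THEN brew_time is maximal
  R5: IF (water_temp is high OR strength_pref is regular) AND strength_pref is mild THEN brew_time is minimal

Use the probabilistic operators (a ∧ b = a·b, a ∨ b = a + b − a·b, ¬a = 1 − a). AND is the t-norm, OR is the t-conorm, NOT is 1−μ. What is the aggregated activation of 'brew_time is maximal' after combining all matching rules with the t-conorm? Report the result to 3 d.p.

R1: high=0.38, regular=0.56; AND[a·b] → w = 0.2128
R2: medium=0.51, low=0.11, strong=0.27; AND[a·b] → w = 0.0151
R3: low=0.11, medium=0.51, ¬strong=1−0.27=0.73; AND[a·b] → w = 0.0410
R4: strong=0.27 → w = 0.2700
R5: (high=0.38 OR regular=0.56) = 0.7272; AND[a·b] with mild=0.91 → w = 0.6618
Rules with consequent 'maximal': {R2, R4} → strengths 0.0151, 0.2700
Aggregate via t-conorm [a + b − a·b]: 0.2811

0.281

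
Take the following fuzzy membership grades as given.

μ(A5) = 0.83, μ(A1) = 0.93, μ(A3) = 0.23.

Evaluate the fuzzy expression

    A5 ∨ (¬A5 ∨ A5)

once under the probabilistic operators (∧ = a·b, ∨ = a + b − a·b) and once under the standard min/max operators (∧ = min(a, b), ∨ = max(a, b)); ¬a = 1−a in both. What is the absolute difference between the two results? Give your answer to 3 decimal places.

0.146

Under probabilistic:
  ¬A5 = 1 − 0.8300 = 0.1700
  ¬A5 ∨ A5 = a + b − a·b on (0.1700, 0.8300) = 0.8589
  A5 ∨ (¬A5 ∨ A5) = a + b − a·b on (0.8300, 0.8589) = 0.9760
  → value = 0.9760
Under standard min/max:
  ¬A5 = 1 − 0.83 = 0.17
  ¬A5 ∨ A5 = max(a, b) on (0.17, 0.83) = 0.83
  A5 ∨ (¬A5 ∨ A5) = max(a, b) on (0.83, 0.83) = 0.83
  → value = 0.8300
|0.9760 − 0.8300| = 0.146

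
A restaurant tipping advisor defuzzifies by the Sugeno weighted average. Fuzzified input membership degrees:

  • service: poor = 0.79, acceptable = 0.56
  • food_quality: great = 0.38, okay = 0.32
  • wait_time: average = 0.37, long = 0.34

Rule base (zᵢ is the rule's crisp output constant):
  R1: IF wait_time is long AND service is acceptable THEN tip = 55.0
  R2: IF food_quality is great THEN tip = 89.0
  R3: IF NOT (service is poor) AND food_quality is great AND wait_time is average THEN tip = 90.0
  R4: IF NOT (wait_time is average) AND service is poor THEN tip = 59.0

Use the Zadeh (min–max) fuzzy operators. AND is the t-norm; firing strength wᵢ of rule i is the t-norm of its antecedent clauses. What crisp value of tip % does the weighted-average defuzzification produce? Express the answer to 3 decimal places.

69.609

R1 (z=55.0): long=0.34, acceptable=0.56; AND[min(a, b)] → w = 0.34
R2 (z=89.0): great=0.38 → w = 0.38
R3 (z=90.0): ¬poor=1−0.79=0.21, great=0.38, average=0.37; AND[min(a, b)] → w = 0.21
R4 (z=59.0): ¬average=1−0.37=0.63, poor=0.79; AND[min(a, b)] → w = 0.63
Weighted average = (0.34·55.0 + 0.38·89.0 + 0.21·90.0 + 0.63·59.0) / (0.34 + 0.38 + 0.21 + 0.63)
  = 108.5900 / 1.5600 = 69.609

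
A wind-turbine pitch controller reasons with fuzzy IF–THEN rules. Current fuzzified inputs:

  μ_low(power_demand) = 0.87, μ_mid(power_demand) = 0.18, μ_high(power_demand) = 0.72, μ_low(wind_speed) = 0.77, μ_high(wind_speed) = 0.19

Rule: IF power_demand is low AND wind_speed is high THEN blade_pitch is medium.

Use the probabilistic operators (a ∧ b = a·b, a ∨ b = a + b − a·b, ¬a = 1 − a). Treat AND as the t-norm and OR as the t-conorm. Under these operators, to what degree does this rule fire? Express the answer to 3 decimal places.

firing strength: low=0.87, high=0.19; AND[a·b] → w = 0.1653

0.165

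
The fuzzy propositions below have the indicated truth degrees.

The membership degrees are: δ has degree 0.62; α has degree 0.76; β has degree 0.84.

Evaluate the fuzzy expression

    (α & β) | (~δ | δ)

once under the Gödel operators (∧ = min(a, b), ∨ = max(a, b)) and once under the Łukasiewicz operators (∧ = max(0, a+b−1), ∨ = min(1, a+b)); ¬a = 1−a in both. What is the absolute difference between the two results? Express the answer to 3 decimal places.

Under Gödel:
  α & β = min(a, b) on (0.76, 0.84) = 0.76
  ~δ = 1 − 0.62 = 0.38
  ~δ | δ = max(a, b) on (0.38, 0.62) = 0.62
  (α & β) | (~δ | δ) = max(a, b) on (0.76, 0.62) = 0.76
  → value = 0.7600
Under Łukasiewicz:
  α & β = max(0, a+b−1) on (0.76, 0.84) = 0.60
  ~δ = 1 − 0.62 = 0.38
  ~δ | δ = min(1, a+b) on (0.38, 0.62) = 1.00
  (α & β) | (~δ | δ) = min(1, a+b) on (0.60, 1.00) = 1.00
  → value = 1.0000
|0.7600 − 1.0000| = 0.240

0.240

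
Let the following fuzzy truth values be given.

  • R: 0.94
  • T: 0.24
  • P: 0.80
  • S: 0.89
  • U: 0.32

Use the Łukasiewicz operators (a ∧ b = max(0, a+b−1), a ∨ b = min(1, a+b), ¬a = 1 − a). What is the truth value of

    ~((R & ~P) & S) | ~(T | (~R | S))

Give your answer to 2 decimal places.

0.97

~P = 1 − 0.80 = 0.20
R & ~P = max(0, a+b−1) on (0.94, 0.20) = 0.14
(R & ~P) & S = max(0, a+b−1) on (0.14, 0.89) = 0.03
~((R & ~P) & S) = 1 − 0.03 = 0.97
~R = 1 − 0.94 = 0.06
~R | S = min(1, a+b) on (0.06, 0.89) = 0.95
T | (~R | S) = min(1, a+b) on (0.24, 0.95) = 1.00
~(T | (~R | S)) = 1 − 1.00 = 0.00
~((R & ~P) & S) | ~(T | (~R | S)) = min(1, a+b) on (0.97, 0.00) = 0.97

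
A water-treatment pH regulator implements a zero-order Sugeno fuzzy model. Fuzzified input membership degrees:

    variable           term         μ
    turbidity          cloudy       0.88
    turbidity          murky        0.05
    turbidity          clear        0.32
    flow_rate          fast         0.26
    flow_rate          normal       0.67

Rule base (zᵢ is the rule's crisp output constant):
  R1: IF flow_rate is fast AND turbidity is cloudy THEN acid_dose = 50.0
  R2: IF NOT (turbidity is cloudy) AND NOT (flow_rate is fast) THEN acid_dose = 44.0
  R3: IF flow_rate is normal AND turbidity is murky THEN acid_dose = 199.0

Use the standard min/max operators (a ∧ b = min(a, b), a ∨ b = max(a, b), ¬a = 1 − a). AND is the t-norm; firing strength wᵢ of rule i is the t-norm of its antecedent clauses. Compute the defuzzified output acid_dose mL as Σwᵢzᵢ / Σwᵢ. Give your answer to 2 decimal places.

65.65

R1 (z=50.0): fast=0.26, cloudy=0.88; AND[min(a, b)] → w = 0.26
R2 (z=44.0): ¬cloudy=1−0.88=0.12, ¬fast=1−0.26=0.74; AND[min(a, b)] → w = 0.12
R3 (z=199.0): normal=0.67, murky=0.05; AND[min(a, b)] → w = 0.05
Weighted average = (0.26·50.0 + 0.12·44.0 + 0.05·199.0) / (0.26 + 0.12 + 0.05)
  = 28.2300 / 0.4300 = 65.65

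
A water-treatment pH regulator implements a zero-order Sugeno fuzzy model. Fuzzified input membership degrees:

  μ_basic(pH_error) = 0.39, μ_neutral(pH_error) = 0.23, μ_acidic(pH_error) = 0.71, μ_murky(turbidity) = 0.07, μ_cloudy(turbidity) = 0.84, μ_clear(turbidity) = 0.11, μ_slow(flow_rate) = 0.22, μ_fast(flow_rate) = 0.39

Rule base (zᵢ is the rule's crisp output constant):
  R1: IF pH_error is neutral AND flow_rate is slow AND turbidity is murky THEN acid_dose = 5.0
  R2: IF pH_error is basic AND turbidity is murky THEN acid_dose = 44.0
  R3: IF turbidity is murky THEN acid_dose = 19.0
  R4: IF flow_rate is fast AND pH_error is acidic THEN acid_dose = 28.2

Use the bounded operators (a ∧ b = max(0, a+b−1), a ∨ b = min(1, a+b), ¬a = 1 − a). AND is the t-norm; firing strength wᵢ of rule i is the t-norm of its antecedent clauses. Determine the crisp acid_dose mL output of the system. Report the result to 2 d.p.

24.41

R1 (z=5.0): neutral=0.23, slow=0.22, murky=0.07; AND[max(0, a+b−1)] → w = 0.00
R2 (z=44.0): basic=0.39, murky=0.07; AND[max(0, a+b−1)] → w = 0.00
R3 (z=19.0): murky=0.07 → w = 0.07
R4 (z=28.2): fast=0.39, acidic=0.71; AND[max(0, a+b−1)] → w = 0.10
Weighted average = (0.00·5.0 + 0.00·44.0 + 0.07·19.0 + 0.10·28.2) / (0.00 + 0.00 + 0.07 + 0.10)
  = 4.1500 / 0.1700 = 24.41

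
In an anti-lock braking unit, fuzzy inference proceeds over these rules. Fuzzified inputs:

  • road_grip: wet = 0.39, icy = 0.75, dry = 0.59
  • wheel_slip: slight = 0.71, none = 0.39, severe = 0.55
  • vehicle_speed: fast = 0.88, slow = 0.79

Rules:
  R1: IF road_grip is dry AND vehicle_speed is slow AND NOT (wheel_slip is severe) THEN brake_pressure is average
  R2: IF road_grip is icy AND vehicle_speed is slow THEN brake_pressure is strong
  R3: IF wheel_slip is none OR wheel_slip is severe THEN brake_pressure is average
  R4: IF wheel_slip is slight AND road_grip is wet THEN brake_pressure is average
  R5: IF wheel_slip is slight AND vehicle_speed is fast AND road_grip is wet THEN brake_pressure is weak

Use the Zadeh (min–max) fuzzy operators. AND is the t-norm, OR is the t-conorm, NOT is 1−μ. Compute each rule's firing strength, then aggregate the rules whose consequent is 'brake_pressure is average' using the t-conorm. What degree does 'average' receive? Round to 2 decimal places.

R1: dry=0.59, slow=0.79, ¬severe=1−0.55=0.45; AND[min(a, b)] → w = 0.45
R2: icy=0.75, slow=0.79; AND[min(a, b)] → w = 0.75
R3: none=0.39, severe=0.55; OR[max(a, b)] → w = 0.55
R4: slight=0.71, wet=0.39; AND[min(a, b)] → w = 0.39
R5: slight=0.71, fast=0.88, wet=0.39; AND[min(a, b)] → w = 0.39
Rules with consequent 'average': {R1, R3, R4} → strengths 0.45, 0.55, 0.39
Aggregate via t-conorm [max(a, b)]: 0.55

0.55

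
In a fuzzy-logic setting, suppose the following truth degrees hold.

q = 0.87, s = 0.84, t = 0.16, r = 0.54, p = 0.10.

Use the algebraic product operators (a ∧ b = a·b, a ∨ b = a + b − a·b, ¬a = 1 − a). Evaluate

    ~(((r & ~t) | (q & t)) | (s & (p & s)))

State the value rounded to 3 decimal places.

~t = 1 − 0.1600 = 0.8400
r & ~t = a·b on (0.5400, 0.8400) = 0.4536
q & t = a·b on (0.8700, 0.1600) = 0.1392
(r & ~t) | (q & t) = a + b − a·b on (0.4536, 0.1392) = 0.5297
p & s = a·b on (0.1000, 0.8400) = 0.0840
s & (p & s) = a·b on (0.8400, 0.0840) = 0.0706
((r & ~t) | (q & t)) | (s & (p & s)) = a + b − a·b on (0.5297, 0.0706) = 0.5628
~(((r & ~t) | (q & t)) | (s & (p & s))) = 1 − 0.5628 = 0.4372

0.437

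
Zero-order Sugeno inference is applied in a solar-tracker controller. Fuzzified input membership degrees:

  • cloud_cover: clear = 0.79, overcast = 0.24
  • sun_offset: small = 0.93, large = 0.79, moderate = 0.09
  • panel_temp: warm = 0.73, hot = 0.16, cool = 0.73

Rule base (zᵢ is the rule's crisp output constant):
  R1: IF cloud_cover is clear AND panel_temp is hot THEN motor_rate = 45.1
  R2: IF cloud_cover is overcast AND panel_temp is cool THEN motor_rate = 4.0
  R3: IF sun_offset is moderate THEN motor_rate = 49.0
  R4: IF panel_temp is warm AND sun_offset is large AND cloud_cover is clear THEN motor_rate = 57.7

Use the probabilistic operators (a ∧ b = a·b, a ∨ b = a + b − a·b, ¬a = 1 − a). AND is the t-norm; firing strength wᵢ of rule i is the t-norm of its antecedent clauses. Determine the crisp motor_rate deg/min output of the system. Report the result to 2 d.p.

43.79

R1 (z=45.1): clear=0.79, hot=0.16; AND[a·b] → w = 0.1264
R2 (z=4.0): overcast=0.24, cool=0.73; AND[a·b] → w = 0.1752
R3 (z=49.0): moderate=0.09 → w = 0.0900
R4 (z=57.7): warm=0.73, large=0.79, clear=0.79; AND[a·b] → w = 0.4556
Weighted average = (0.1264·45.1 + 0.1752·4.0 + 0.0900·49.0 + 0.4556·57.7) / (0.1264 + 0.1752 + 0.0900 + 0.4556)
  = 37.0992 / 0.8472 = 43.79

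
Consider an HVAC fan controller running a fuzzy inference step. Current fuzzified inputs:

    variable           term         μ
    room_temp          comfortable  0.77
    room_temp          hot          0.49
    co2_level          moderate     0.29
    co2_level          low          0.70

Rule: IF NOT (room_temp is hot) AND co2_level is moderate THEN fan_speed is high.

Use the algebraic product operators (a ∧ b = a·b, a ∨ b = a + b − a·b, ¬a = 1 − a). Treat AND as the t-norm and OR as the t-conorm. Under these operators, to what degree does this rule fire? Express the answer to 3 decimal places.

0.148

firing strength: ¬hot=1−0.49=0.51, moderate=0.29; AND[a·b] → w = 0.1479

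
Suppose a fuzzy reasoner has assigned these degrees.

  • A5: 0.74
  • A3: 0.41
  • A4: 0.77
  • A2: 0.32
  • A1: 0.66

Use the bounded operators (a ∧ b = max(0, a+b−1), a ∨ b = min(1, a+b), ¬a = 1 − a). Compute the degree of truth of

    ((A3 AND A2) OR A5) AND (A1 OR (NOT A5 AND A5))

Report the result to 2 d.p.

A3 AND A2 = max(0, a+b−1) on (0.41, 0.32) = 0.00
(A3 AND A2) OR A5 = min(1, a+b) on (0.00, 0.74) = 0.74
NOT A5 = 1 − 0.74 = 0.26
NOT A5 AND A5 = max(0, a+b−1) on (0.26, 0.74) = 0.00
A1 OR (NOT A5 AND A5) = min(1, a+b) on (0.66, 0.00) = 0.66
((A3 AND A2) OR A5) AND (A1 OR (NOT A5 AND A5)) = max(0, a+b−1) on (0.74, 0.66) = 0.40

0.40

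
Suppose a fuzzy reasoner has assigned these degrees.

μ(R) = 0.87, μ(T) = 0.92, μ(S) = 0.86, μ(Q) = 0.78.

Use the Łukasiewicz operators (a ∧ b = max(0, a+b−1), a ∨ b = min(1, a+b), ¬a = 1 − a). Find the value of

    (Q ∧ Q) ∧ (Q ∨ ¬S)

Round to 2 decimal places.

Q ∧ Q = max(0, a+b−1) on (0.78, 0.78) = 0.56
¬S = 1 − 0.86 = 0.14
Q ∨ ¬S = min(1, a+b) on (0.78, 0.14) = 0.92
(Q ∧ Q) ∧ (Q ∨ ¬S) = max(0, a+b−1) on (0.56, 0.92) = 0.48

0.48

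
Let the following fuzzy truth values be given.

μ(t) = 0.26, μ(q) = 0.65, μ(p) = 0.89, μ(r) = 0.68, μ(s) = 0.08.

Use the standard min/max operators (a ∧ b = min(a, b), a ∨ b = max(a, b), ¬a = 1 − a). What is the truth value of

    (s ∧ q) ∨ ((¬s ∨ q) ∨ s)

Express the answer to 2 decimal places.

s ∧ q = min(a, b) on (0.08, 0.65) = 0.08
¬s = 1 − 0.08 = 0.92
¬s ∨ q = max(a, b) on (0.92, 0.65) = 0.92
(¬s ∨ q) ∨ s = max(a, b) on (0.92, 0.08) = 0.92
(s ∧ q) ∨ ((¬s ∨ q) ∨ s) = max(a, b) on (0.08, 0.92) = 0.92

0.92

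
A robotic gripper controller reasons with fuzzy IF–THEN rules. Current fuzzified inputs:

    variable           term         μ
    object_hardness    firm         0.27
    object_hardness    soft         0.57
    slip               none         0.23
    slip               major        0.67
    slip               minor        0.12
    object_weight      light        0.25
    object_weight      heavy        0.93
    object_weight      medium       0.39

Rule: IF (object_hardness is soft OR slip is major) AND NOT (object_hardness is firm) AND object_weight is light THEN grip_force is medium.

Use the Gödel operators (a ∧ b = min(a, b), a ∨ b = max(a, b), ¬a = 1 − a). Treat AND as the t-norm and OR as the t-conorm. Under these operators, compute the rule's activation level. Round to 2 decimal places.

0.25

firing strength: (soft=0.57 OR major=0.67) = 0.67; AND[min(a, b)] with ¬firm=1−0.27=0.73, light=0.25 → w = 0.25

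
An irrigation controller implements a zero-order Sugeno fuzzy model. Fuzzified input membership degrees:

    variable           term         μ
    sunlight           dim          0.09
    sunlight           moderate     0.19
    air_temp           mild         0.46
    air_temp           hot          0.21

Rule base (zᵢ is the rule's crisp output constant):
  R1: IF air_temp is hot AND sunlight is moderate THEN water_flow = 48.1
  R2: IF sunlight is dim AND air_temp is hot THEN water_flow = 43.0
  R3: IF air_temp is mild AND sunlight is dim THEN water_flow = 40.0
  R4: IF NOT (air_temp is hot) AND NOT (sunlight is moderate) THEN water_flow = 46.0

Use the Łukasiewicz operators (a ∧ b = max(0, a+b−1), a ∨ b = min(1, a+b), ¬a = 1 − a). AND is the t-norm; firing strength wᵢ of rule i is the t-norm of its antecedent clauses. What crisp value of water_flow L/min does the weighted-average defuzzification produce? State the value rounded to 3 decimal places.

R1 (z=48.1): hot=0.21, moderate=0.19; AND[max(0, a+b−1)] → w = 0.00
R2 (z=43.0): dim=0.09, hot=0.21; AND[max(0, a+b−1)] → w = 0.00
R3 (z=40.0): mild=0.46, dim=0.09; AND[max(0, a+b−1)] → w = 0.00
R4 (z=46.0): ¬hot=1−0.21=0.79, ¬moderate=1−0.19=0.81; AND[max(0, a+b−1)] → w = 0.60
Weighted average = (0.00·48.1 + 0.00·43.0 + 0.00·40.0 + 0.60·46.0) / (0.00 + 0.00 + 0.00 + 0.60)
  = 27.6000 / 0.6000 = 46.000

46.000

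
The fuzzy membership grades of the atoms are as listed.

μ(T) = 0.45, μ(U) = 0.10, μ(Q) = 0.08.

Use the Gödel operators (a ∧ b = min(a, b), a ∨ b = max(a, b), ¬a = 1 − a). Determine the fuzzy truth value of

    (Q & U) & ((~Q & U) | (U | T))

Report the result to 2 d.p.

0.08

Q & U = min(a, b) on (0.08, 0.10) = 0.08
~Q = 1 − 0.08 = 0.92
~Q & U = min(a, b) on (0.92, 0.10) = 0.10
U | T = max(a, b) on (0.10, 0.45) = 0.45
(~Q & U) | (U | T) = max(a, b) on (0.10, 0.45) = 0.45
(Q & U) & ((~Q & U) | (U | T)) = min(a, b) on (0.08, 0.45) = 0.08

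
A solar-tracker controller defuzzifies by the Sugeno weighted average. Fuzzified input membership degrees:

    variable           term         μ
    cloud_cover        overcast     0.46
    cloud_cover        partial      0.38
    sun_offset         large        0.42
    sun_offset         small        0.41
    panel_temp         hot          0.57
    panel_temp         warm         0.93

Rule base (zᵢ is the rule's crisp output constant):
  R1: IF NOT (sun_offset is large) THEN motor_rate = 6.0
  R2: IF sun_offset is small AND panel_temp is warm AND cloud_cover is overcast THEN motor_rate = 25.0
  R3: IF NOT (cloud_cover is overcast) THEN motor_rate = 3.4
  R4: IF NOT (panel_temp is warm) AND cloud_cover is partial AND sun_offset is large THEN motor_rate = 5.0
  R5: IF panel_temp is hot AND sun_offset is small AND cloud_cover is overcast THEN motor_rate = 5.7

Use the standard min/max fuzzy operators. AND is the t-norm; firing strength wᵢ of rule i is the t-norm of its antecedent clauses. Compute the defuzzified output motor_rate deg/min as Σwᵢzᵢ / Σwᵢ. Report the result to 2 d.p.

R1 (z=6.0): ¬large=1−0.42=0.58 → w = 0.58
R2 (z=25.0): small=0.41, warm=0.93, overcast=0.46; AND[min(a, b)] → w = 0.41
R3 (z=3.4): ¬overcast=1−0.46=0.54 → w = 0.54
R4 (z=5.0): ¬warm=1−0.93=0.07, partial=0.38, large=0.42; AND[min(a, b)] → w = 0.07
R5 (z=5.7): hot=0.57, small=0.41, overcast=0.46; AND[min(a, b)] → w = 0.41
Weighted average = (0.58·6.0 + 0.41·25.0 + 0.54·3.4 + 0.07·5.0 + 0.41·5.7) / (0.58 + 0.41 + 0.54 + 0.07 + 0.41)
  = 18.2530 / 2.0100 = 9.08

9.08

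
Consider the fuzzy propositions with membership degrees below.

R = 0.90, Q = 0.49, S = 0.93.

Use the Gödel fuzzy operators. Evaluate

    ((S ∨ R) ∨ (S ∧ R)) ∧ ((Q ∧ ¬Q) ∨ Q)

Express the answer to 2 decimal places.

S ∨ R = max(a, b) on (0.93, 0.90) = 0.93
S ∧ R = min(a, b) on (0.93, 0.90) = 0.90
(S ∨ R) ∨ (S ∧ R) = max(a, b) on (0.93, 0.90) = 0.93
¬Q = 1 − 0.49 = 0.51
Q ∧ ¬Q = min(a, b) on (0.49, 0.51) = 0.49
(Q ∧ ¬Q) ∨ Q = max(a, b) on (0.49, 0.49) = 0.49
((S ∨ R) ∨ (S ∧ R)) ∧ ((Q ∧ ¬Q) ∨ Q) = min(a, b) on (0.93, 0.49) = 0.49

0.49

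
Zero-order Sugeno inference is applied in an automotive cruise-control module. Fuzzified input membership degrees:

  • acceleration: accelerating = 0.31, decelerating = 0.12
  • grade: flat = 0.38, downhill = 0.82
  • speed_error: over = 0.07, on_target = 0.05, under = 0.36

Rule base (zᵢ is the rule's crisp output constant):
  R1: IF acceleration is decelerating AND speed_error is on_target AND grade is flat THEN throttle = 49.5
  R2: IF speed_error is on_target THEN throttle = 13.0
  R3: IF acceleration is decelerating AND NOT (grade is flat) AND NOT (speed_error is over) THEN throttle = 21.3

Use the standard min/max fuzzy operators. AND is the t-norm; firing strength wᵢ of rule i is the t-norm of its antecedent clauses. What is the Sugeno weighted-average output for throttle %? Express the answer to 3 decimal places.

25.823

R1 (z=49.5): decelerating=0.12, on_target=0.05, flat=0.38; AND[min(a, b)] → w = 0.05
R2 (z=13.0): on_target=0.05 → w = 0.05
R3 (z=21.3): decelerating=0.12, ¬flat=1−0.38=0.62, ¬over=1−0.07=0.93; AND[min(a, b)] → w = 0.12
Weighted average = (0.05·49.5 + 0.05·13.0 + 0.12·21.3) / (0.05 + 0.05 + 0.12)
  = 5.6810 / 0.2200 = 25.823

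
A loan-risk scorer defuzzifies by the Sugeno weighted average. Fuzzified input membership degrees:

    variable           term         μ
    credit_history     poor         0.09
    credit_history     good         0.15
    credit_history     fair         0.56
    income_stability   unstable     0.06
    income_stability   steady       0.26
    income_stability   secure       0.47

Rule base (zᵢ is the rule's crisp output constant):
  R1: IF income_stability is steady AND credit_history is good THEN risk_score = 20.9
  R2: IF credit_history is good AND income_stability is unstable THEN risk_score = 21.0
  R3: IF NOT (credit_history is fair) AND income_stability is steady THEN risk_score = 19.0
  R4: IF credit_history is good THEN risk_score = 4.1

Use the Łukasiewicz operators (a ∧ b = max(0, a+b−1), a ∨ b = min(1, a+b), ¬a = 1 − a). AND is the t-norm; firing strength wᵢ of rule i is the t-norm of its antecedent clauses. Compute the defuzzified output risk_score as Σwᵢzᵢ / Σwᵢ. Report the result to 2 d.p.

R1 (z=20.9): steady=0.26, good=0.15; AND[max(0, a+b−1)] → w = 0.00
R2 (z=21.0): good=0.15, unstable=0.06; AND[max(0, a+b−1)] → w = 0.00
R3 (z=19.0): ¬fair=1−0.56=0.44, steady=0.26; AND[max(0, a+b−1)] → w = 0.00
R4 (z=4.1): good=0.15 → w = 0.15
Weighted average = (0.00·20.9 + 0.00·21.0 + 0.00·19.0 + 0.15·4.1) / (0.00 + 0.00 + 0.00 + 0.15)
  = 0.6150 / 0.1500 = 4.10

4.10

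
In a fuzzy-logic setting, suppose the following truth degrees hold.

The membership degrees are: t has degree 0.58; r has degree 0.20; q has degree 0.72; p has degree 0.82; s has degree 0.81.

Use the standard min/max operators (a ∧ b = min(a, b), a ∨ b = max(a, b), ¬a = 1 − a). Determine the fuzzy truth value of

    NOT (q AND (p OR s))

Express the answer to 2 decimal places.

p OR s = max(a, b) on (0.82, 0.81) = 0.82
q AND (p OR s) = min(a, b) on (0.72, 0.82) = 0.72
NOT (q AND (p OR s)) = 1 − 0.72 = 0.28

0.28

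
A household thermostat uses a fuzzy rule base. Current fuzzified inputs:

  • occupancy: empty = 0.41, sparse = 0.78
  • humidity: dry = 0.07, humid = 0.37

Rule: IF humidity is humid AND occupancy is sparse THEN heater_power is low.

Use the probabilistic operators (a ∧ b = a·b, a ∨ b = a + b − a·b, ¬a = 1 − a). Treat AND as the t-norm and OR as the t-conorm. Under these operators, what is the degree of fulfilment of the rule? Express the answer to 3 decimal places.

0.289

firing strength: humid=0.37, sparse=0.78; AND[a·b] → w = 0.2886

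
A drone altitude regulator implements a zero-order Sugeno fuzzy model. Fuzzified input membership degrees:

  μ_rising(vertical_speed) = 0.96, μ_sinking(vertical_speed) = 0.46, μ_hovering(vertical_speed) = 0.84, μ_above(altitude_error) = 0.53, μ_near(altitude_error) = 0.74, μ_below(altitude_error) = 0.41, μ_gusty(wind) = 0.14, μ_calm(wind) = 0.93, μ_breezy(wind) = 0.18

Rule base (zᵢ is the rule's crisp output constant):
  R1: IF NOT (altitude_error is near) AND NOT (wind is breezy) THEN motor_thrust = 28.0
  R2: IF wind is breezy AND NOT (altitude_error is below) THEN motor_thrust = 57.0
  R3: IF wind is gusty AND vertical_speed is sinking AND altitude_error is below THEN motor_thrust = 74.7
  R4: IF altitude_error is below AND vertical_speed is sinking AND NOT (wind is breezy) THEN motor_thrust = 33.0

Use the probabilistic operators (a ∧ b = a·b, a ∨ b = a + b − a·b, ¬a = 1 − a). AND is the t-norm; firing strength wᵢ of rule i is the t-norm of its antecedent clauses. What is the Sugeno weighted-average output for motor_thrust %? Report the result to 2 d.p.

38.16

R1 (z=28.0): ¬near=1−0.74=0.26, ¬breezy=1−0.18=0.82; AND[a·b] → w = 0.2132
R2 (z=57.0): breezy=0.18, ¬below=1−0.41=0.59; AND[a·b] → w = 0.1062
R3 (z=74.7): gusty=0.14, sinking=0.46, below=0.41; AND[a·b] → w = 0.0264
R4 (z=33.0): below=0.41, sinking=0.46, ¬breezy=1−0.18=0.82; AND[a·b] → w = 0.1547
Weighted average = (0.2132·28.0 + 0.1062·57.0 + 0.0264·74.7 + 0.1547·33.0) / (0.2132 + 0.1062 + 0.0264 + 0.1547)
  = 19.0989 / 0.5005 = 38.16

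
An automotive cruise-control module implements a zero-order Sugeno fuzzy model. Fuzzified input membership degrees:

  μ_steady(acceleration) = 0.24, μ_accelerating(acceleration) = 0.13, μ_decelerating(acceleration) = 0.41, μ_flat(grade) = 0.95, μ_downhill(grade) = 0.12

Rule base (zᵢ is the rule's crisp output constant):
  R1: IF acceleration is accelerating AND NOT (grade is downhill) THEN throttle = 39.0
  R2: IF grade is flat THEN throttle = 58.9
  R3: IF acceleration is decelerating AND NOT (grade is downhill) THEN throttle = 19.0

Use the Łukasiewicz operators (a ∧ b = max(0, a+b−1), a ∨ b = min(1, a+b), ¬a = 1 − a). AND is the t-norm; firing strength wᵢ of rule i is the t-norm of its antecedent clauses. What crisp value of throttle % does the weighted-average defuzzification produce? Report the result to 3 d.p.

49.484

R1 (z=39.0): accelerating=0.13, ¬downhill=1−0.12=0.88; AND[max(0, a+b−1)] → w = 0.01
R2 (z=58.9): flat=0.95 → w = 0.95
R3 (z=19.0): decelerating=0.41, ¬downhill=1−0.12=0.88; AND[max(0, a+b−1)] → w = 0.29
Weighted average = (0.01·39.0 + 0.95·58.9 + 0.29·19.0) / (0.01 + 0.95 + 0.29)
  = 61.8550 / 1.2500 = 49.484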